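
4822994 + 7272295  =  12095289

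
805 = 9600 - 8795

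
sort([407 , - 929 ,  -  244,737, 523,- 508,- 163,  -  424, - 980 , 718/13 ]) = [  -  980, - 929, - 508, - 424 ,  -  244  , - 163, 718/13,407,523, 737 ] 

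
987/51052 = 987/51052 = 0.02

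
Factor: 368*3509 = 2^4*11^2*23^1 *29^1 = 1291312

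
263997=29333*9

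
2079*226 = 469854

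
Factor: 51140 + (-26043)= 25097^1 =25097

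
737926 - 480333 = 257593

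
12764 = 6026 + 6738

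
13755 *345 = 4745475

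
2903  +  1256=4159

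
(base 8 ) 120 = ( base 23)3b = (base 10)80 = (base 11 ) 73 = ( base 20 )40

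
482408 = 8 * 60301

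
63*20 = 1260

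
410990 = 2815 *146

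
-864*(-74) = 63936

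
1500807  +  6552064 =8052871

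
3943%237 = 151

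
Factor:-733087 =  - 137^1 *5351^1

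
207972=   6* 34662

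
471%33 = 9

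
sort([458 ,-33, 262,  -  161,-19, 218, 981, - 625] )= [ - 625,-161, - 33 ,-19,218 , 262, 458, 981] 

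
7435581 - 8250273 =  - 814692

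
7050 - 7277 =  - 227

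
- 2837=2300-5137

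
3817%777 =709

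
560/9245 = 112/1849= 0.06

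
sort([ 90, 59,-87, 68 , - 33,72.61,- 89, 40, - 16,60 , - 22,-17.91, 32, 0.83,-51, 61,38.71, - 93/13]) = [ - 89,  -  87 ,-51, - 33, - 22, - 17.91, - 16, - 93/13, 0.83,32,38.71,40,59,60,  61, 68,72.61,90 ] 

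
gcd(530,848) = 106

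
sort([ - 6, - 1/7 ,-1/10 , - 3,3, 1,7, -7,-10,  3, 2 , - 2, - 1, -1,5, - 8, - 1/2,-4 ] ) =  [ - 10, - 8,-7, - 6 , -4, - 3,-2  , - 1, - 1, - 1/2, - 1/7, - 1/10, 1,2, 3 , 3,  5, 7 ]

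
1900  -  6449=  -4549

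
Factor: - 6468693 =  - 3^1*7^1*11^1*41^1 *683^1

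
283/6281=283/6281 = 0.05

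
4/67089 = 4/67089 = 0.00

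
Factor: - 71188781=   -  4349^1*16369^1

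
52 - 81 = -29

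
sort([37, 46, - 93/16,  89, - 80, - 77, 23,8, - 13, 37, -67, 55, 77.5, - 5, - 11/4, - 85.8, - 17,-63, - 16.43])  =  [-85.8,-80, - 77, - 67,-63, - 17, - 16.43, - 13, - 93/16, - 5, - 11/4, 8, 23,  37, 37, 46,  55,77.5, 89]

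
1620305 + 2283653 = 3903958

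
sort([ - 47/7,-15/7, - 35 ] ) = [ - 35, - 47/7, - 15/7]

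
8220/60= 137= 137.00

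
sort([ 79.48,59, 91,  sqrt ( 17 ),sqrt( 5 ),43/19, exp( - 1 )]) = [ exp (  -  1) , sqrt( 5 ), 43/19,sqrt(17),59, 79.48,91 ]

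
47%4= 3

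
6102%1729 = 915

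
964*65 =62660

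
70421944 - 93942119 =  - 23520175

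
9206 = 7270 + 1936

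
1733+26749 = 28482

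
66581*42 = 2796402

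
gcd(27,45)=9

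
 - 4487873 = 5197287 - 9685160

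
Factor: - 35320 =  -  2^3 * 5^1 * 883^1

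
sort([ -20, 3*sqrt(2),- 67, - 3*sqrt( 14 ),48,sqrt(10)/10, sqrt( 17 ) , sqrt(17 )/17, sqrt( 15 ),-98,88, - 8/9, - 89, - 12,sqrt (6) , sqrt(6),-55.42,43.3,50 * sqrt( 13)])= [  -  98, - 89, - 67 , - 55.42, - 20,-12,-3*sqrt (14 ) ,  -  8/9,  sqrt( 17) /17, sqrt(10 )/10,sqrt(6 ), sqrt( 6 ), sqrt (15),sqrt ( 17 ),3*sqrt( 2 ), 43.3,48,88,50*sqrt(13 )]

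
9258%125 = 8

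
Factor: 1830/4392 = 5/12 = 2^( - 2 )*3^ ( - 1)*5^1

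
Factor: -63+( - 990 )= - 3^4*13^1 = - 1053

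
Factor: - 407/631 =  - 11^1*37^1*631^( - 1)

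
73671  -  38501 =35170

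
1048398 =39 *26882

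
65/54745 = 13/10949 = 0.00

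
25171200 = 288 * 87400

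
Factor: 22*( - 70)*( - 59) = 2^2*5^1*7^1*11^1 * 59^1 = 90860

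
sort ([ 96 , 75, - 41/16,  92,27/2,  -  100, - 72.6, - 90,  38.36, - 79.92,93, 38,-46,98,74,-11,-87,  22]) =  [-100, - 90, - 87 , - 79.92, - 72.6, - 46, - 11, - 41/16,  27/2, 22, 38,38.36,74, 75,  92, 93,96, 98] 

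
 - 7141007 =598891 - 7739898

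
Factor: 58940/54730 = 14/13=2^1*7^1*13^( - 1 )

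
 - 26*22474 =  - 584324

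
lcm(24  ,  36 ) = 72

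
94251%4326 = 3405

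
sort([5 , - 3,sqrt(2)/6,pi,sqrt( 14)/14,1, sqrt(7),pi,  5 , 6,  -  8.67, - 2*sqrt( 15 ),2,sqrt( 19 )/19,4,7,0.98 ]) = [ - 8.67, - 2*sqrt( 15) ,  -  3, sqrt(19 ) /19,sqrt(2 ) /6, sqrt(14) /14, 0.98,1,  2,sqrt( 7), pi, pi, 4,5, 5 , 6,  7 ] 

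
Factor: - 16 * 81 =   -  2^4 * 3^4 = - 1296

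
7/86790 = 7/86790=   0.00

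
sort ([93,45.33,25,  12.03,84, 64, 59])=[12.03, 25,45.33,59,64,84,93] 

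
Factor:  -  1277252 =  - 2^2*319313^1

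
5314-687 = 4627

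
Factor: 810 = 2^1*3^4*5^1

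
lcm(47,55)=2585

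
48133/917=52 + 449/917  =  52.49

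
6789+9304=16093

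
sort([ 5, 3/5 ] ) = [ 3/5,5] 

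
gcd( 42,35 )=7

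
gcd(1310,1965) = 655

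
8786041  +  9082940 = 17868981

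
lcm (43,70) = 3010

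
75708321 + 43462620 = 119170941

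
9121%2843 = 592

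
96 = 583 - 487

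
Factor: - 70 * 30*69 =-144900 = - 2^2*3^2*5^2*7^1*23^1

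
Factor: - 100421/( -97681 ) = 23^(  -  1 )*31^( - 1)*733^1   =  733/713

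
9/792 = 1/88 = 0.01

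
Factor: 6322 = 2^1*29^1*109^1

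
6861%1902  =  1155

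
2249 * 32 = 71968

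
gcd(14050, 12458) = 2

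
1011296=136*7436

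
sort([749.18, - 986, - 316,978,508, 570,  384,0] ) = [ - 986,-316, 0, 384,  508,570, 749.18,  978 ]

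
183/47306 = 183/47306=   0.00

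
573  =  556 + 17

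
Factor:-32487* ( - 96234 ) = 2^1*3^2 * 7^2*13^1*17^1*43^1*373^1  =  3126353958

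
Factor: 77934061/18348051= 3^( - 1 )*233^( - 1 )*26249^( - 1) * 77934061^1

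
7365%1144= 501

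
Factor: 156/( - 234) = -2^1*3^(- 1) = - 2/3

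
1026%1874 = 1026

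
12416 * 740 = 9187840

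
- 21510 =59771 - 81281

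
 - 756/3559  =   - 756/3559 = - 0.21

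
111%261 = 111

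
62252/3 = 20750 + 2/3 = 20750.67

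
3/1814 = 3/1814 = 0.00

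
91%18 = 1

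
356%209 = 147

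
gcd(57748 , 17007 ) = 1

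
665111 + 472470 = 1137581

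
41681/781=41681/781 = 53.37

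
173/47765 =173/47765=0.00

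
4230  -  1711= 2519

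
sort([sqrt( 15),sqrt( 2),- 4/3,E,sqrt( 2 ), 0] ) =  [ - 4/3,0, sqrt( 2), sqrt( 2 ),E,sqrt(15) ] 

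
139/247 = 139/247 = 0.56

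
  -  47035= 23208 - 70243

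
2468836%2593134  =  2468836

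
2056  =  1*2056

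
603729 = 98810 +504919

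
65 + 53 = 118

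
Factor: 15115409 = 29^1  *  233^1*2237^1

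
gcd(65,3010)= 5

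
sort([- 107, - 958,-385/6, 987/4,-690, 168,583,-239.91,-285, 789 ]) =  [ - 958, - 690,-285,- 239.91 , - 107, - 385/6,168,987/4,583,789 ] 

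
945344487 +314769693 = 1260114180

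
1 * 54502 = 54502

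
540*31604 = 17066160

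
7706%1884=170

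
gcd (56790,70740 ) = 90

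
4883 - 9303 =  - 4420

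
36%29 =7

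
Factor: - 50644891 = - 11^1*1033^1*4457^1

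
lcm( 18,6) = 18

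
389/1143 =389/1143 = 0.34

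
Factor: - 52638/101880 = - 2^( - 2 )*3^( - 1) * 5^(-1 )*31^1= - 31/60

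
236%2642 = 236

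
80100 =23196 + 56904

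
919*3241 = 2978479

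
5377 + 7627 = 13004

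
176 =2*88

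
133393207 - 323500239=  - 190107032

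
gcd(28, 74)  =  2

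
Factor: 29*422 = 2^1 * 29^1*211^1 = 12238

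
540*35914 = 19393560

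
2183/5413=2183/5413 = 0.40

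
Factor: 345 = 3^1* 5^1*23^1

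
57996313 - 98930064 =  - 40933751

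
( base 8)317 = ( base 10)207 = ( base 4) 3033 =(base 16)cf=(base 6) 543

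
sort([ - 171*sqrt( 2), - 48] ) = [-171*sqrt (2), - 48 ] 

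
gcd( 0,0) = 0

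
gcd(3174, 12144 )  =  138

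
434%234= 200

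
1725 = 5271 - 3546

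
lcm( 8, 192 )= 192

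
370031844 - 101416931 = 268614913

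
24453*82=2005146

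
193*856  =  165208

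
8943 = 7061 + 1882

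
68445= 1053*65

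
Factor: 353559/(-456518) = - 2^(-1)*3^1*17^( - 1 )*29^ ( - 1) * 67^1*463^( - 1 ) * 1759^1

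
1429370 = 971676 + 457694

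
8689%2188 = 2125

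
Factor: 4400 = 2^4 * 5^2*11^1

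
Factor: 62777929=41^1* 281^1*5449^1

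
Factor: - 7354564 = -2^2 * 7^1*31^1*37^1*229^1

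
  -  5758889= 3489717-9248606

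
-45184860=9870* ( - 4578)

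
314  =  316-2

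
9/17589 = 3/5863 = 0.00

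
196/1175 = 196/1175 = 0.17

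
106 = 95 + 11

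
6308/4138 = 3154/2069=1.52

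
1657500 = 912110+745390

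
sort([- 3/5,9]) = [ - 3/5,9]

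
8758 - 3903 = 4855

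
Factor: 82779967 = 23^1*83^1*103^1*421^1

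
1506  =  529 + 977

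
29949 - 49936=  - 19987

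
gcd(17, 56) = 1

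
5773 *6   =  34638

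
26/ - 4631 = - 1+4605/4631 =- 0.01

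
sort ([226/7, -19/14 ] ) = [ - 19/14, 226/7] 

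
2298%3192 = 2298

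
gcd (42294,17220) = 42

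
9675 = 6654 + 3021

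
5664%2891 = 2773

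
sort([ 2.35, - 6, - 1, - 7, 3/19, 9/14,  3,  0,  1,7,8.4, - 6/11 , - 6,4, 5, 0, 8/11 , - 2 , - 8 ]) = [ -8, - 7, - 6, - 6, - 2 , - 1, - 6/11,  0,0 , 3/19 , 9/14, 8/11, 1,2.35,3,4, 5, 7 , 8.4 ]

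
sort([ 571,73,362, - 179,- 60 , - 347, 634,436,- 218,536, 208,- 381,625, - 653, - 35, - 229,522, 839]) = [ - 653, - 381, - 347, - 229, - 218, - 179 ,-60,-35, 73, 208, 362, 436,522,536,571, 625,  634,839 ] 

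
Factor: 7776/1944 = 4 = 2^2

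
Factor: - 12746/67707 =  - 2^1*3^ ( - 2)*6373^1 * 7523^ (-1) 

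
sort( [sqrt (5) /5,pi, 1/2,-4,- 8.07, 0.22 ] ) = [ - 8.07, - 4, 0.22, sqrt(5)/5, 1/2 , pi]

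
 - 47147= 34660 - 81807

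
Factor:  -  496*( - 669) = 331824 = 2^4 * 3^1 * 31^1*223^1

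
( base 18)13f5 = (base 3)100201012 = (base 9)10635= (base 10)7079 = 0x1BA7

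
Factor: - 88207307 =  - 31^2*263^1*349^1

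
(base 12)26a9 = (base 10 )4449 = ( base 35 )3m4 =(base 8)10541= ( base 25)72o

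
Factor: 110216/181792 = 599/988 = 2^ (-2)*13^ (  -  1)*19^ (-1)*599^1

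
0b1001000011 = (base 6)2403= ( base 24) 103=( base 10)579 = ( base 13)357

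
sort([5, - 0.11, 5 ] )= [ - 0.11, 5,5] 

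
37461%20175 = 17286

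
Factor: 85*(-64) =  - 5440= - 2^6*5^1*17^1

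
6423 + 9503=15926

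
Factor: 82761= 3^1  *  7^2*563^1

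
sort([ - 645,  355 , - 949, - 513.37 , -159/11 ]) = [  -  949,  -  645, - 513.37 , - 159/11, 355 ]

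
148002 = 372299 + -224297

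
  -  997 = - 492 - 505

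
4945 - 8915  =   - 3970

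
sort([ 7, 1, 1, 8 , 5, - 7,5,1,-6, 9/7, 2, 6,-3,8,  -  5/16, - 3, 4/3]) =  [ - 7,  -  6, - 3, - 3 , - 5/16,1,1, 1,9/7, 4/3,2,5, 5, 6, 7, 8 , 8]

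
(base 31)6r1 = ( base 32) 6EC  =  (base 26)9K0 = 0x19CC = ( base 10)6604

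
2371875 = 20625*115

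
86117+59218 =145335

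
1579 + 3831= 5410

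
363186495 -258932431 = 104254064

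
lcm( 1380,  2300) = 6900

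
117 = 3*39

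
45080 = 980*46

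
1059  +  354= 1413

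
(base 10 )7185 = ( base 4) 1300101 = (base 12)41a9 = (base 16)1C11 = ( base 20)HJ5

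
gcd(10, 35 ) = 5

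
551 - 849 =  - 298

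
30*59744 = 1792320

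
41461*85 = 3524185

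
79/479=79/479 = 0.16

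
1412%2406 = 1412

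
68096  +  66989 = 135085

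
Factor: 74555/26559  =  3^( - 2 )*5^1*31^1*37^1*227^( - 1) = 5735/2043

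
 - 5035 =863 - 5898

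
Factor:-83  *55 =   -  4565 =- 5^1* 11^1*83^1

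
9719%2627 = 1838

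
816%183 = 84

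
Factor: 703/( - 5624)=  - 2^( -3 )=-1/8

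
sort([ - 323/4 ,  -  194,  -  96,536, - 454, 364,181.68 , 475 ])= [ - 454,-194, - 96, - 323/4,181.68,364, 475, 536 ]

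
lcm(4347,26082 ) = 26082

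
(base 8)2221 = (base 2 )10010010001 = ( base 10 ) 1169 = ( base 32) 14H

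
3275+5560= 8835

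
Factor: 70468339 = 70468339^1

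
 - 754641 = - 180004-574637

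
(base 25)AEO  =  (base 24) bc0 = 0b1100111100000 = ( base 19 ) i6c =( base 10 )6624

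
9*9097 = 81873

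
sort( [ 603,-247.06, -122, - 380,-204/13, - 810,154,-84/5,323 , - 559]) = [-810, - 559, - 380, - 247.06, - 122, - 84/5, - 204/13, 154,323, 603]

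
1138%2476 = 1138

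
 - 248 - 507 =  -755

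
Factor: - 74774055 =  - 3^1 * 5^1 * 4984937^1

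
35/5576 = 35/5576 = 0.01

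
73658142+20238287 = 93896429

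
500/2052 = 125/513 =0.24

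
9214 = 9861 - 647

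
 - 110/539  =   - 10/49 = -  0.20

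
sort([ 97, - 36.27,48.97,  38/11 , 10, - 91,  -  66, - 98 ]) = [ - 98,  -  91,-66,-36.27,38/11 , 10,48.97 , 97 ] 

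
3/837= 1/279 = 0.00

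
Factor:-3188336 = - 2^4 * 89^1*2239^1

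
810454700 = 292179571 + 518275129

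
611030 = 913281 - 302251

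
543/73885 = 543/73885  =  0.01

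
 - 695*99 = -68805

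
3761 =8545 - 4784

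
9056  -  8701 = 355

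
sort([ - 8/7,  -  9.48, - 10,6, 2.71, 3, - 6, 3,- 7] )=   [ - 10, - 9.48, - 7, - 6, -8/7, 2.71 , 3,3, 6] 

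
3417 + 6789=10206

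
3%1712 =3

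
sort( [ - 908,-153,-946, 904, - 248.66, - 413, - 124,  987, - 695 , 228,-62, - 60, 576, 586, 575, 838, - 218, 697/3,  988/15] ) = [ - 946 , - 908, - 695,  -  413,  -  248.66,  -  218, -153, - 124, - 62, - 60, 988/15, 228,  697/3,575,  576, 586, 838, 904,987 ] 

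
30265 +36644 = 66909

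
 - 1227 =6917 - 8144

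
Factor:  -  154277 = -154277^1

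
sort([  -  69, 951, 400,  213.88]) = [ - 69,  213.88,400, 951 ] 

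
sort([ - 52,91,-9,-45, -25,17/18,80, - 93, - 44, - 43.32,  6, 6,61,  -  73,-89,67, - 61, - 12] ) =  [ - 93,-89, - 73, - 61, - 52,  -  45  , - 44, - 43.32,-25, -12, - 9,17/18,6,6, 61,67, 80, 91]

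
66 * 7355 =485430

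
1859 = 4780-2921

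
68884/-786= -88 + 142/393 = - 87.64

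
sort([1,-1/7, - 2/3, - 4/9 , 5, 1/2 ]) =[ - 2/3, - 4/9, - 1/7, 1/2, 1,  5 ]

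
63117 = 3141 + 59976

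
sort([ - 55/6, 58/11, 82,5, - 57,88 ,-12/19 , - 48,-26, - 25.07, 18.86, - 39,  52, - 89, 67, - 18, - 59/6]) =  [ - 89, - 57, - 48, - 39, - 26, - 25.07, - 18, - 59/6, - 55/6,- 12/19,5 , 58/11,18.86,52, 67,82,88]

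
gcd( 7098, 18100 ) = 2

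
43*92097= 3960171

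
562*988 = 555256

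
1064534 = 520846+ 543688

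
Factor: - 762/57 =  - 254/19 = - 2^1*19^( - 1)*127^1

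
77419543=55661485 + 21758058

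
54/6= 9=9.00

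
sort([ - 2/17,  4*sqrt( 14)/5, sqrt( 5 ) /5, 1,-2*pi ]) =[ - 2*pi,  -  2/17 , sqrt( 5 ) /5,1 , 4*sqrt(14 ) /5]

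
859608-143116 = 716492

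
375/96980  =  75/19396 = 0.00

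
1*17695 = 17695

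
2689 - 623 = 2066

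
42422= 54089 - 11667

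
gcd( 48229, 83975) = 1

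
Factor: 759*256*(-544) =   -  2^13*3^1*11^1 * 17^1*23^1 = - 105701376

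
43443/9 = 4827 =4827.00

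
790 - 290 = 500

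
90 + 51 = 141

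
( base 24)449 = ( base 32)2B9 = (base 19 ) 6cf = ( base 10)2409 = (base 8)4551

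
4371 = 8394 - 4023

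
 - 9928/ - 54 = 183 + 23/27 = 183.85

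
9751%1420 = 1231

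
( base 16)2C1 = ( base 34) kp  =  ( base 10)705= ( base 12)4a9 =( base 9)863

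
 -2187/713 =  - 4 + 665/713 = - 3.07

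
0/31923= 0 = 0.00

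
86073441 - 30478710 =55594731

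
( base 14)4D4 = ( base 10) 970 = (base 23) 1J4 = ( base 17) 361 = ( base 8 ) 1712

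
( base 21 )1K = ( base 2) 101001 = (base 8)51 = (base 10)41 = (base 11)38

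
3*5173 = 15519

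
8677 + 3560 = 12237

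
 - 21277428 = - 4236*5023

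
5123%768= 515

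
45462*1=45462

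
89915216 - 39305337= 50609879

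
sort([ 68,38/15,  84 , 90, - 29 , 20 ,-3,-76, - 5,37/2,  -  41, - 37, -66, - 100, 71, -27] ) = [ - 100 ,-76, - 66, - 41, - 37, - 29, - 27, - 5, - 3,38/15, 37/2 , 20, 68,71,84,90] 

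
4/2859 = 4/2859 = 0.00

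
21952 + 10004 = 31956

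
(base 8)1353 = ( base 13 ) 456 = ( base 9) 1020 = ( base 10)747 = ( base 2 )1011101011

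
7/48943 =7/48943 = 0.00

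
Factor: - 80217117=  -3^2*8913013^1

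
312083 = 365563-53480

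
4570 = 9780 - 5210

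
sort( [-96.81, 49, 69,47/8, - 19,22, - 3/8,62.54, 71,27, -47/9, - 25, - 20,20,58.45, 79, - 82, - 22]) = [-96.81, - 82, - 25, - 22, - 20, - 19, - 47/9,-3/8,47/8,20, 22, 27, 49,  58.45,62.54,  69, 71,79] 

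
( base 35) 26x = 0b101010000101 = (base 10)2693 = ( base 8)5205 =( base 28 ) 3c5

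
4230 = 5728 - 1498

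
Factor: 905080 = 2^3 *5^1*11^3*17^1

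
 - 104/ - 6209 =104/6209 = 0.02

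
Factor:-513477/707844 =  - 177/244 = - 2^( - 2)*3^1*59^1*61^ ( - 1)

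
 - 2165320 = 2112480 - 4277800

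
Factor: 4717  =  53^1*89^1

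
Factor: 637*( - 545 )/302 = -2^( - 1 )*5^1*7^2*13^1*109^1 *151^( - 1 ) = - 347165/302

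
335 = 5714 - 5379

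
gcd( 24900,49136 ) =332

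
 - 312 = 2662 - 2974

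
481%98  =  89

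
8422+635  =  9057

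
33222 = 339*98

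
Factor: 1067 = 11^1*97^1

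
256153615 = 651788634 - 395635019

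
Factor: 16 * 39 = 2^4*3^1 * 13^1 =624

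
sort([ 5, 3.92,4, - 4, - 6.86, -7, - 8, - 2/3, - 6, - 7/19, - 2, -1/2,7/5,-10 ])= [ -10, - 8,- 7, - 6.86, - 6, - 4, - 2,-2/3, -1/2,-7/19, 7/5,3.92, 4,5 ]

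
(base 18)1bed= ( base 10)9661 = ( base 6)112421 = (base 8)22675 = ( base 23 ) i61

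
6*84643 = 507858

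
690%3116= 690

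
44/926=22/463 =0.05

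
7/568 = 7/568 = 0.01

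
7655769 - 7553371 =102398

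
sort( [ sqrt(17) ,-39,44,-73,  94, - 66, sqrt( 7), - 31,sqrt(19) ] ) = [ - 73, - 66 , - 39,-31, sqrt( 7), sqrt( 17 ), sqrt( 19), 44, 94]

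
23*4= 92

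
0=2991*0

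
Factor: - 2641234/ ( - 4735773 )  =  2^1*3^ ( - 3 )*7^( - 1 ) * 25057^(-1) * 1320617^1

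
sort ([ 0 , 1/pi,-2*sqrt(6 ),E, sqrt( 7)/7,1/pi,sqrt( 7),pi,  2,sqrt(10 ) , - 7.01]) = [-7.01, - 2 * sqrt( 6) , 0, 1/pi,  1/pi, sqrt(7)/7,  2,sqrt( 7 ), E,  pi, sqrt(10)] 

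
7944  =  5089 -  -2855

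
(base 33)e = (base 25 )E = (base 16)e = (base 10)14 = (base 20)E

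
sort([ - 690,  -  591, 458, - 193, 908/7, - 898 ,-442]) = [ - 898, - 690, - 591 , - 442, - 193, 908/7,458 ]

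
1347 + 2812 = 4159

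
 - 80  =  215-295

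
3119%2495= 624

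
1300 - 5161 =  -3861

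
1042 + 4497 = 5539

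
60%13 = 8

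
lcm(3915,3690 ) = 321030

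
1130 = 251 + 879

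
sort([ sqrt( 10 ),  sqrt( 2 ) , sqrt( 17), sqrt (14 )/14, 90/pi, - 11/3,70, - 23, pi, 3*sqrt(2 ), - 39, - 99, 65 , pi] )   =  [ - 99, - 39, - 23, - 11/3, sqrt(  14) /14, sqrt( 2) , pi, pi,sqrt(10) , sqrt (17 ),3*sqrt ( 2), 90/pi, 65,70]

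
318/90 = 3 + 8/15 = 3.53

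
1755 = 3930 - 2175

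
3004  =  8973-5969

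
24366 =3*8122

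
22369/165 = 22369/165 = 135.57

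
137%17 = 1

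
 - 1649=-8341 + 6692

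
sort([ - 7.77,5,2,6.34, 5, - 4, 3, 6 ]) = [- 7.77, - 4,2,  3,5,  5,6, 6.34 ]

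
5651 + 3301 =8952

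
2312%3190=2312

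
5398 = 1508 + 3890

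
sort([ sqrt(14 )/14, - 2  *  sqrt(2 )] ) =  [ - 2 * sqrt(2 ),sqrt(14)/14]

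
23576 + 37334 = 60910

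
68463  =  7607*9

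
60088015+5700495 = 65788510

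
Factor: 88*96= 2^8*3^1*11^1=8448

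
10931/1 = 10931= 10931.00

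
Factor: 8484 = 2^2 * 3^1*7^1*101^1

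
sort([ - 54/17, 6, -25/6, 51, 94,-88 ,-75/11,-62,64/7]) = [-88, - 62 ,-75/11,  -  25/6, - 54/17,6,64/7, 51,94]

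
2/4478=1/2239=0.00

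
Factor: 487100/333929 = 2^2 * 5^2*4871^1*333929^( - 1)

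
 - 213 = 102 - 315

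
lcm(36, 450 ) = 900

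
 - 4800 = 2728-7528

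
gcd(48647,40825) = 1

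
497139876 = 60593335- - 436546541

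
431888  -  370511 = 61377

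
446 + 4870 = 5316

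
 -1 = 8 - 9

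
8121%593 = 412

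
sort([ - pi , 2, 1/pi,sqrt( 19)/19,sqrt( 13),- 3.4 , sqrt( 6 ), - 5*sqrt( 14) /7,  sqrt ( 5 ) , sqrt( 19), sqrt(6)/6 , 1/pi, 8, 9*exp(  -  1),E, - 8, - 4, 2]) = [ - 8, - 4,-3.4, - pi, - 5*sqrt (14)/7,sqrt( 19)/19,1/pi, 1/pi, sqrt(6 ) /6, 2,  2,  sqrt(5 ), sqrt( 6 ),  E,9*exp(-1), sqrt( 13), sqrt( 19), 8]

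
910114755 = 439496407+470618348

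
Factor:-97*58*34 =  - 191284 = -2^2*17^1*29^1*97^1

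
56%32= 24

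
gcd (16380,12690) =90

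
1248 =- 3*( - 416 )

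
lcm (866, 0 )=0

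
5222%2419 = 384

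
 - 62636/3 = -20879+1/3 = - 20878.67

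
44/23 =44/23 = 1.91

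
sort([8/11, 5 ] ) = [8/11,5 ] 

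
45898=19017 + 26881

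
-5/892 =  - 1 + 887/892=- 0.01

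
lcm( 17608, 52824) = 52824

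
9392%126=68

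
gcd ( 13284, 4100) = 164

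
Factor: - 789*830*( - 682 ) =2^2*3^1*5^1*11^1*31^1*83^1*263^1 = 446621340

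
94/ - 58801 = -1+58707/58801 = - 0.00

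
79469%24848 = 4925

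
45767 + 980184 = 1025951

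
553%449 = 104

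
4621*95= 438995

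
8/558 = 4/279 = 0.01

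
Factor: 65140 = 2^2*5^1*3257^1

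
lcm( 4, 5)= 20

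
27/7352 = 27/7352 = 0.00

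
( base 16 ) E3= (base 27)8B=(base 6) 1015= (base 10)227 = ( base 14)123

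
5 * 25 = 125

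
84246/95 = 886 + 4/5 = 886.80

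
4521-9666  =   - 5145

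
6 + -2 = 4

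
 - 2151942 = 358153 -2510095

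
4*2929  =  11716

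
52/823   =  52/823 = 0.06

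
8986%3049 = 2888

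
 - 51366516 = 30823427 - 82189943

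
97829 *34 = 3326186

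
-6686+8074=1388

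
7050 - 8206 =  - 1156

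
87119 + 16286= 103405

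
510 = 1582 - 1072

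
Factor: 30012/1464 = 2^(  -  1)*41^1 = 41/2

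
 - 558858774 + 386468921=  - 172389853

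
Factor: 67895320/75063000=1697383/1876575 = 3^(-1) * 5^(-2 )*131^ ( - 1)*191^( - 1)*1697383^1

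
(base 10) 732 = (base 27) 103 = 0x2dc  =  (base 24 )16C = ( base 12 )510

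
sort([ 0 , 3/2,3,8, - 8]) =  [-8, 0, 3/2,3,8]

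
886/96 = 443/48 = 9.23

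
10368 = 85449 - 75081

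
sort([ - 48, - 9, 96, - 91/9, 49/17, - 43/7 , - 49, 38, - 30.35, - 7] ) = [ - 49, - 48, - 30.35, - 91/9 ,-9, - 7, - 43/7, 49/17,38,96] 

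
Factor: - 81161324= - 2^2*20290331^1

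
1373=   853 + 520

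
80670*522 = 42109740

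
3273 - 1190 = 2083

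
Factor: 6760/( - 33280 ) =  - 2^( -6 )*13^1=-  13/64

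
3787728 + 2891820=6679548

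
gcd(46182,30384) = 6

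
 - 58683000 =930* ( -63100)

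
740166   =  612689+127477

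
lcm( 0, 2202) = 0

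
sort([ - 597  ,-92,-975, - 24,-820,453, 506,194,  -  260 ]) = [ - 975,-820, - 597,-260,-92, - 24, 194, 453, 506 ]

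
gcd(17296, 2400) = 16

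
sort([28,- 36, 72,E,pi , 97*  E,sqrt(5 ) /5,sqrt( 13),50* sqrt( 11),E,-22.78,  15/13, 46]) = [-36, - 22.78 , sqrt( 5) /5,15/13, E,E, pi,sqrt ( 13), 28,  46,72,50*sqrt( 11),97*E] 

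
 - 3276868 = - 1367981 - 1908887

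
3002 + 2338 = 5340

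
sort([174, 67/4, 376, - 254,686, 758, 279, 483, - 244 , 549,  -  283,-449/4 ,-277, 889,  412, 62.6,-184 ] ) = [ - 283, - 277, - 254, - 244, - 184,- 449/4, 67/4, 62.6, 174,279, 376,412, 483, 549,686, 758,889 ] 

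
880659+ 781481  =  1662140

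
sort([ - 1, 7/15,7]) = [  -  1,7/15, 7 ]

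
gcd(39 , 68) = 1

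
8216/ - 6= - 4108/3   =  - 1369.33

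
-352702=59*(-5978)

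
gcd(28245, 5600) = 35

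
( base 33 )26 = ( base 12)60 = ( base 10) 72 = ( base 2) 1001000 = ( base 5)242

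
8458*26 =219908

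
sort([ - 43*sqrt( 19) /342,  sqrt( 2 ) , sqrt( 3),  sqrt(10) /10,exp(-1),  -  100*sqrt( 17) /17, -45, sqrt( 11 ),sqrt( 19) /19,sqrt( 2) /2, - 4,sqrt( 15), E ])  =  [ - 45, - 100 * sqrt(17)/17 , - 4, -43*sqrt( 19 ) /342,sqrt( 19 )/19,sqrt ( 10 )/10, exp( -1),  sqrt( 2)/2, sqrt(2 ),sqrt( 3 ),  E,sqrt( 11),sqrt(15)]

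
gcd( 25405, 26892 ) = 1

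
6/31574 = 3/15787 = 0.00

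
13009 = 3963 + 9046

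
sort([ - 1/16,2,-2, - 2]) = [ - 2,  -  2, - 1/16,2] 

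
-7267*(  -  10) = 72670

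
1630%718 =194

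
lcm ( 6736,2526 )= 20208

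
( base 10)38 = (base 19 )20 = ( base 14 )2A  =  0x26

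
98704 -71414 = 27290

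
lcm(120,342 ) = 6840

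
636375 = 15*42425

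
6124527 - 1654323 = 4470204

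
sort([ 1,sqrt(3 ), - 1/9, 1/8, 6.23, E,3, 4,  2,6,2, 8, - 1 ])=[ - 1, - 1/9,1/8,1,sqrt( 3),  2, 2,E,3, 4,  6, 6.23,8] 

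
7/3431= 7/3431 = 0.00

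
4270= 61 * 70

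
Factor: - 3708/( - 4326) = 6/7= 2^1*3^1*7^ (-1)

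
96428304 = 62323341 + 34104963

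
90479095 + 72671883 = 163150978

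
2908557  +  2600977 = 5509534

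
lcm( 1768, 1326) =5304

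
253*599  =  151547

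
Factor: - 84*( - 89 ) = 2^2*3^1*7^1  *  89^1 = 7476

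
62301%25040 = 12221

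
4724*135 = 637740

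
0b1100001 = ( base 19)52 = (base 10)97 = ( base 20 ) 4H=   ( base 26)3J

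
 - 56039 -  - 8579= - 47460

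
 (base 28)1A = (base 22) 1g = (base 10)38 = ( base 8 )46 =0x26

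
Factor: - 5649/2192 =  - 2^(  -  4)*3^1 * 7^1*137^( - 1)*269^1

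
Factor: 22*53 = 2^1*11^1*53^1 = 1166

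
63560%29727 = 4106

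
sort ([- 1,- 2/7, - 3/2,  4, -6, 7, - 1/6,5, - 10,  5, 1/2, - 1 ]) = [ - 10, - 6, - 3/2, - 1, -1, - 2/7, - 1/6, 1/2,4, 5, 5, 7] 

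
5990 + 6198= 12188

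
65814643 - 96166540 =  - 30351897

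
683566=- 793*( - 862 ) 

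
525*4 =2100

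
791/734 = 1 + 57/734 = 1.08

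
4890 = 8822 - 3932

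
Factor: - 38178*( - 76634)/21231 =2^2*3^1* 101^1 * 337^( - 1 )*38317^1 =46440204/337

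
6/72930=1/12155 = 0.00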